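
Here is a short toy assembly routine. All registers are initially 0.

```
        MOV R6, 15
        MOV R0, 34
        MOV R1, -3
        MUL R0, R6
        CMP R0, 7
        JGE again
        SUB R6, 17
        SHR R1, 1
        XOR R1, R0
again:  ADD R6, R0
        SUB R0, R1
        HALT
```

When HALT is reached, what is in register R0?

MOV R6, 15 → R6=15
MOV R0, 34 → R0=34
MOV R1, -3 → R1=-3
MUL R0, R6 → R0=34*15=510
CMP R0, 7  (cmp 510,7)
JGE again: taken
ADD R6, R0 → R6=15+510=525
SUB R0, R1 → R0=510-(-3)=513
halt.

513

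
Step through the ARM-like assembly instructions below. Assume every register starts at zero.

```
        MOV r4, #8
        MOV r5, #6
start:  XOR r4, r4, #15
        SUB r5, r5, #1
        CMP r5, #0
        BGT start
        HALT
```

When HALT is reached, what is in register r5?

after MOV r4, #8: r4=8
after MOV r5, #6: r5=6
after XOR r4, r4, #15: r4=8^15=7
after SUB r5, r5, #1: r5=6-1=5
CMP r5, #0  (cmp 5,0)
BGT start: taken
after XOR r4, r4, #15: r4=7^15=8
after SUB r5, r5, #1: r5=5-1=4
CMP r5, #0  (cmp 4,0)
BGT start: taken
after XOR r4, r4, #15: r4=8^15=7
after SUB r5, r5, #1: r5=4-1=3
CMP r5, #0  (cmp 3,0)
BGT start: taken
after XOR r4, r4, #15: r4=7^15=8
after SUB r5, r5, #1: r5=3-1=2
CMP r5, #0  (cmp 2,0)
BGT start: taken
after XOR r4, r4, #15: r4=8^15=7
after SUB r5, r5, #1: r5=2-1=1
CMP r5, #0  (cmp 1,0)
BGT start: taken
after XOR r4, r4, #15: r4=7^15=8
after SUB r5, r5, #1: r5=1-1=0
CMP r5, #0  (cmp 0,0)
BGT start: not taken
halt.

0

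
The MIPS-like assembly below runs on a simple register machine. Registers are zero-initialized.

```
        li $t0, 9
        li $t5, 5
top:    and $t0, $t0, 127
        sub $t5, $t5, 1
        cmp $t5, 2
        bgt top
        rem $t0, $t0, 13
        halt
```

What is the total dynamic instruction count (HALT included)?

li $t0, 9 → $t0=9
li $t5, 5 → $t5=5
and $t0, $t0, 127 → $t0=9&127=9
sub $t5, $t5, 1 → $t5=5-1=4
cmp $t5, 2  (cmp 4,2)
bgt top: taken
and $t0, $t0, 127 → $t0=9&127=9
sub $t5, $t5, 1 → $t5=4-1=3
cmp $t5, 2  (cmp 3,2)
bgt top: taken
and $t0, $t0, 127 → $t0=9&127=9
sub $t5, $t5, 1 → $t5=3-1=2
cmp $t5, 2  (cmp 2,2)
bgt top: not taken
rem $t0, $t0, 13 → $t0=9%13=9
halt.
Total executed instructions: 16.

16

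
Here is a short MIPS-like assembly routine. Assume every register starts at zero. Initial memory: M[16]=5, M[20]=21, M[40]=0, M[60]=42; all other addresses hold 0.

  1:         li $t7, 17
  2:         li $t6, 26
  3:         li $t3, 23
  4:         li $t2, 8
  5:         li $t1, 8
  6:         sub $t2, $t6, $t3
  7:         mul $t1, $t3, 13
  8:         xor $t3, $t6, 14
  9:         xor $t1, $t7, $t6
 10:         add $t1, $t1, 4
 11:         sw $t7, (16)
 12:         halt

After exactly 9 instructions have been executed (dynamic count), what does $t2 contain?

3

$t7=17
$t6=26
$t3=23
$t2=8
$t1=8
$t2=26-23=3
$t1=23*13=299
$t3=26^14=20
$t1=17^26=11
After step 9: $t2 = 3.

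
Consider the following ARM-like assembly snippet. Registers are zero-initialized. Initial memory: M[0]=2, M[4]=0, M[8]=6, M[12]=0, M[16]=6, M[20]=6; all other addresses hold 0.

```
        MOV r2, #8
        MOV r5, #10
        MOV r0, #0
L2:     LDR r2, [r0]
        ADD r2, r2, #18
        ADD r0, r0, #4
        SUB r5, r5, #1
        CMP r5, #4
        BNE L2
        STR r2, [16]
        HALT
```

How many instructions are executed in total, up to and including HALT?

41

MOV r2, #8 → r2=8
MOV r5, #10 → r5=10
MOV r0, #0 → r0=0
LDR r2, [r0] → r2=M[0]=2
ADD r2, r2, #18 → r2=2+18=20
ADD r0, r0, #4 → r0=0+4=4
SUB r5, r5, #1 → r5=10-1=9
CMP r5, #4  (cmp 9,4)
BNE L2: taken
LDR r2, [r0] → r2=M[4]=0
ADD r2, r2, #18 → r2=0+18=18
ADD r0, r0, #4 → r0=4+4=8
SUB r5, r5, #1 → r5=9-1=8
CMP r5, #4  (cmp 8,4)
BNE L2: taken
LDR r2, [r0] → r2=M[8]=6
ADD r2, r2, #18 → r2=6+18=24
ADD r0, r0, #4 → r0=8+4=12
SUB r5, r5, #1 → r5=8-1=7
CMP r5, #4  (cmp 7,4)
BNE L2: taken
LDR r2, [r0] → r2=M[12]=0
ADD r2, r2, #18 → r2=0+18=18
ADD r0, r0, #4 → r0=12+4=16
SUB r5, r5, #1 → r5=7-1=6
CMP r5, #4  (cmp 6,4)
BNE L2: taken
LDR r2, [r0] → r2=M[16]=6
ADD r2, r2, #18 → r2=6+18=24
ADD r0, r0, #4 → r0=16+4=20
SUB r5, r5, #1 → r5=6-1=5
CMP r5, #4  (cmp 5,4)
BNE L2: taken
LDR r2, [r0] → r2=M[20]=6
ADD r2, r2, #18 → r2=6+18=24
ADD r0, r0, #4 → r0=20+4=24
SUB r5, r5, #1 → r5=5-1=4
CMP r5, #4  (cmp 4,4)
BNE L2: not taken
STR r2, [16] → M[16]=24
halt.
Total executed instructions: 41.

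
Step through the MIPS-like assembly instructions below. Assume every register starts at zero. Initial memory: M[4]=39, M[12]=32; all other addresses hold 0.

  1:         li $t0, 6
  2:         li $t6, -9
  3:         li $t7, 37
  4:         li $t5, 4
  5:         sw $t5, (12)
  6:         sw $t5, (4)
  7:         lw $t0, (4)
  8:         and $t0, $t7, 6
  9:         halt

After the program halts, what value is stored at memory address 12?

$t0=6
$t6=-9
$t7=37
$t5=4
sw $t5, (12) → M[12]=4
sw $t5, (4) → M[4]=4
$t0=M[4]=4
$t0=37&6=4
halt.

4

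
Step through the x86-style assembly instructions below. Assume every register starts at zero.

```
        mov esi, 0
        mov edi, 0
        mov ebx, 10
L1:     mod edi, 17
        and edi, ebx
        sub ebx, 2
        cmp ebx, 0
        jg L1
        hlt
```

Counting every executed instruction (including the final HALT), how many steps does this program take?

esi=0
edi=0
ebx=10
edi=0%17=0
edi=0&10=0
ebx=10-2=8
cmp ebx, 0  (cmp 8,0)
jg L1: taken
edi=0%17=0
edi=0&8=0
ebx=8-2=6
cmp ebx, 0  (cmp 6,0)
jg L1: taken
edi=0%17=0
edi=0&6=0
ebx=6-2=4
cmp ebx, 0  (cmp 4,0)
jg L1: taken
edi=0%17=0
edi=0&4=0
ebx=4-2=2
cmp ebx, 0  (cmp 2,0)
jg L1: taken
edi=0%17=0
edi=0&2=0
ebx=2-2=0
cmp ebx, 0  (cmp 0,0)
jg L1: not taken
halt.
Total executed instructions: 29.

29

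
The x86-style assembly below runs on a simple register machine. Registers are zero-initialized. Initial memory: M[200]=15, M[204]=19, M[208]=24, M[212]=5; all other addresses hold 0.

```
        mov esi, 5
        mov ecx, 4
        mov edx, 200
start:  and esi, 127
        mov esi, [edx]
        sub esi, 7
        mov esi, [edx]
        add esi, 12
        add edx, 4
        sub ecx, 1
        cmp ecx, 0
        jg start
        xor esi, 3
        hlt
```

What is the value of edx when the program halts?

esi=5
ecx=4
edx=200
esi=5&127=5
esi=M[200]=15
esi=15-7=8
esi=M[200]=15
esi=15+12=27
edx=200+4=204
ecx=4-1=3
cmp ecx, 0  (cmp 3,0)
jg start: taken
esi=27&127=27
esi=M[204]=19
esi=19-7=12
esi=M[204]=19
esi=19+12=31
edx=204+4=208
ecx=3-1=2
cmp ecx, 0  (cmp 2,0)
jg start: taken
esi=31&127=31
esi=M[208]=24
esi=24-7=17
esi=M[208]=24
esi=24+12=36
edx=208+4=212
ecx=2-1=1
cmp ecx, 0  (cmp 1,0)
jg start: taken
esi=36&127=36
esi=M[212]=5
esi=5-7=-2
esi=M[212]=5
esi=5+12=17
edx=212+4=216
ecx=1-1=0
cmp ecx, 0  (cmp 0,0)
jg start: not taken
esi=17^3=18
halt.

216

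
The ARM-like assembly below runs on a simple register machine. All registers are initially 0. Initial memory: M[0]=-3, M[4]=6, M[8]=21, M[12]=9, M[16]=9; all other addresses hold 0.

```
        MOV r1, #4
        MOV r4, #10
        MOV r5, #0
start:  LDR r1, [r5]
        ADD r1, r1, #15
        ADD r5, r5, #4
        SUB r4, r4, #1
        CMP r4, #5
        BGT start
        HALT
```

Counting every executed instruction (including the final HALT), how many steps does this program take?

MOV r1, #4 → r1=4
MOV r4, #10 → r4=10
MOV r5, #0 → r5=0
LDR r1, [r5] → r1=M[0]=-3
ADD r1, r1, #15 → r1=(-3)+15=12
ADD r5, r5, #4 → r5=0+4=4
SUB r4, r4, #1 → r4=10-1=9
CMP r4, #5  (cmp 9,5)
BGT start: taken
LDR r1, [r5] → r1=M[4]=6
ADD r1, r1, #15 → r1=6+15=21
ADD r5, r5, #4 → r5=4+4=8
SUB r4, r4, #1 → r4=9-1=8
CMP r4, #5  (cmp 8,5)
BGT start: taken
LDR r1, [r5] → r1=M[8]=21
ADD r1, r1, #15 → r1=21+15=36
ADD r5, r5, #4 → r5=8+4=12
SUB r4, r4, #1 → r4=8-1=7
CMP r4, #5  (cmp 7,5)
BGT start: taken
LDR r1, [r5] → r1=M[12]=9
ADD r1, r1, #15 → r1=9+15=24
ADD r5, r5, #4 → r5=12+4=16
SUB r4, r4, #1 → r4=7-1=6
CMP r4, #5  (cmp 6,5)
BGT start: taken
LDR r1, [r5] → r1=M[16]=9
ADD r1, r1, #15 → r1=9+15=24
ADD r5, r5, #4 → r5=16+4=20
SUB r4, r4, #1 → r4=6-1=5
CMP r4, #5  (cmp 5,5)
BGT start: not taken
halt.
Total executed instructions: 34.

34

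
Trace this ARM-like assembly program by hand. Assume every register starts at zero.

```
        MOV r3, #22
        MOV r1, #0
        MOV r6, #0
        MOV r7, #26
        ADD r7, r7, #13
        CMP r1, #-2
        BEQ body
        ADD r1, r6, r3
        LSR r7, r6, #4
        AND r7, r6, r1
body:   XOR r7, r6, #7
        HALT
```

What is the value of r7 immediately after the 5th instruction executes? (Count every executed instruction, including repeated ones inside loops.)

39

MOV r3, #22 → r3=22
MOV r1, #0 → r1=0
MOV r6, #0 → r6=0
MOV r7, #26 → r7=26
ADD r7, r7, #13 → r7=26+13=39
After step 5: r7 = 39.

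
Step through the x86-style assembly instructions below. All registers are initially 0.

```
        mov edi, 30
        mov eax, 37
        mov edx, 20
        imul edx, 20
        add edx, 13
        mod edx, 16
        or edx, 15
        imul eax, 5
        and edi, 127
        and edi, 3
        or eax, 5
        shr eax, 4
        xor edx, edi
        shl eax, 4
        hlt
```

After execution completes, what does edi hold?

after mov edi, 30: edi=30
after mov eax, 37: eax=37
after mov edx, 20: edx=20
after imul edx, 20: edx=20*20=400
after add edx, 13: edx=400+13=413
after mod edx, 16: edx=413%16=13
after or edx, 15: edx=13|15=15
after imul eax, 5: eax=37*5=185
after and edi, 127: edi=30&127=30
after and edi, 3: edi=30&3=2
after or eax, 5: eax=185|5=189
after shr eax, 4: eax=189>>4=11
after xor edx, edi: edx=15^2=13
after shl eax, 4: eax=11<<4=176
halt.

2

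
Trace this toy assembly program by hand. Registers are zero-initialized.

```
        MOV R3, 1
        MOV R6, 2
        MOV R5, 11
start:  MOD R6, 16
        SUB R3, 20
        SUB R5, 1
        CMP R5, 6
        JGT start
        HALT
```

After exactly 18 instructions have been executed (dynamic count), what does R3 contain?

-59

MOV R3, 1 → R3=1
MOV R6, 2 → R6=2
MOV R5, 11 → R5=11
MOD R6, 16 → R6=2%16=2
SUB R3, 20 → R3=1-20=-19
SUB R5, 1 → R5=11-1=10
CMP R5, 6  (cmp 10,6)
JGT start: taken
MOD R6, 16 → R6=2%16=2
SUB R3, 20 → R3=(-19)-20=-39
SUB R5, 1 → R5=10-1=9
CMP R5, 6  (cmp 9,6)
JGT start: taken
MOD R6, 16 → R6=2%16=2
SUB R3, 20 → R3=(-39)-20=-59
SUB R5, 1 → R5=9-1=8
CMP R5, 6  (cmp 8,6)
JGT start: taken
After step 18: R3 = -59.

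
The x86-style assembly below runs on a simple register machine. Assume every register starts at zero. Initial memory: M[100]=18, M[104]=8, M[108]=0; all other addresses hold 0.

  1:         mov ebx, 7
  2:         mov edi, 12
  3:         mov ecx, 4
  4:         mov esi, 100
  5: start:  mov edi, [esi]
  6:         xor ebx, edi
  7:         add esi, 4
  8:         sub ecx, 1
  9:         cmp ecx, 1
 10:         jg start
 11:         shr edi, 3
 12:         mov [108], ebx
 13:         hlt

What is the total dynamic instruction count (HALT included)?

25

mov ebx, 7 → ebx=7
mov edi, 12 → edi=12
mov ecx, 4 → ecx=4
mov esi, 100 → esi=100
mov edi, [esi] → edi=M[100]=18
xor ebx, edi → ebx=7^18=21
add esi, 4 → esi=100+4=104
sub ecx, 1 → ecx=4-1=3
cmp ecx, 1  (cmp 3,1)
jg start: taken
mov edi, [esi] → edi=M[104]=8
xor ebx, edi → ebx=21^8=29
add esi, 4 → esi=104+4=108
sub ecx, 1 → ecx=3-1=2
cmp ecx, 1  (cmp 2,1)
jg start: taken
mov edi, [esi] → edi=M[108]=0
xor ebx, edi → ebx=29^0=29
add esi, 4 → esi=108+4=112
sub ecx, 1 → ecx=2-1=1
cmp ecx, 1  (cmp 1,1)
jg start: not taken
shr edi, 3 → edi=0>>3=0
mov [108], ebx → M[108]=29
halt.
Total executed instructions: 25.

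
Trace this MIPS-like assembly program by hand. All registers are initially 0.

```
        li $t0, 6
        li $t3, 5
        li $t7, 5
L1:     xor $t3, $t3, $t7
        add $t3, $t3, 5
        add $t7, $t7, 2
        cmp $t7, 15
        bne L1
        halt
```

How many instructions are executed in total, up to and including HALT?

after li $t0, 6: $t0=6
after li $t3, 5: $t3=5
after li $t7, 5: $t7=5
after xor $t3, $t3, $t7: $t3=5^5=0
after add $t3, $t3, 5: $t3=0+5=5
after add $t7, $t7, 2: $t7=5+2=7
cmp $t7, 15  (cmp 7,15)
bne L1: taken
after xor $t3, $t3, $t7: $t3=5^7=2
after add $t3, $t3, 5: $t3=2+5=7
after add $t7, $t7, 2: $t7=7+2=9
cmp $t7, 15  (cmp 9,15)
bne L1: taken
after xor $t3, $t3, $t7: $t3=7^9=14
after add $t3, $t3, 5: $t3=14+5=19
after add $t7, $t7, 2: $t7=9+2=11
cmp $t7, 15  (cmp 11,15)
bne L1: taken
after xor $t3, $t3, $t7: $t3=19^11=24
after add $t3, $t3, 5: $t3=24+5=29
after add $t7, $t7, 2: $t7=11+2=13
cmp $t7, 15  (cmp 13,15)
bne L1: taken
after xor $t3, $t3, $t7: $t3=29^13=16
after add $t3, $t3, 5: $t3=16+5=21
after add $t7, $t7, 2: $t7=13+2=15
cmp $t7, 15  (cmp 15,15)
bne L1: not taken
halt.
Total executed instructions: 29.

29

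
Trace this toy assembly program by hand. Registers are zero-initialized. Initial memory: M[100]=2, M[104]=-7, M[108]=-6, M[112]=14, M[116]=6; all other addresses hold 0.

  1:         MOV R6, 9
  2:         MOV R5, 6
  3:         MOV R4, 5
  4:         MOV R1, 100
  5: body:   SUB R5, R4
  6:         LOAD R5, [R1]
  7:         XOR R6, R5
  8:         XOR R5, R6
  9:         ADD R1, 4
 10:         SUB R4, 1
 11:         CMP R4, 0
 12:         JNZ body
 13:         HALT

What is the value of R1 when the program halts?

after MOV R6, 9: R6=9
after MOV R5, 6: R5=6
after MOV R4, 5: R4=5
after MOV R1, 100: R1=100
after SUB R5, R4: R5=6-5=1
after LOAD R5, [R1]: R5=M[100]=2
after XOR R6, R5: R6=9^2=11
after XOR R5, R6: R5=2^11=9
after ADD R1, 4: R1=100+4=104
after SUB R4, 1: R4=5-1=4
CMP R4, 0  (cmp 4,0)
JNZ body: taken
after SUB R5, R4: R5=9-4=5
after LOAD R5, [R1]: R5=M[104]=-7
after XOR R6, R5: R6=11^(-7)=-14
after XOR R5, R6: R5=(-7)^(-14)=11
after ADD R1, 4: R1=104+4=108
after SUB R4, 1: R4=4-1=3
CMP R4, 0  (cmp 3,0)
JNZ body: taken
after SUB R5, R4: R5=11-3=8
after LOAD R5, [R1]: R5=M[108]=-6
after XOR R6, R5: R6=(-14)^(-6)=8
after XOR R5, R6: R5=(-6)^8=-14
after ADD R1, 4: R1=108+4=112
after SUB R4, 1: R4=3-1=2
CMP R4, 0  (cmp 2,0)
JNZ body: taken
after SUB R5, R4: R5=(-14)-2=-16
after LOAD R5, [R1]: R5=M[112]=14
after XOR R6, R5: R6=8^14=6
after XOR R5, R6: R5=14^6=8
after ADD R1, 4: R1=112+4=116
after SUB R4, 1: R4=2-1=1
CMP R4, 0  (cmp 1,0)
JNZ body: taken
after SUB R5, R4: R5=8-1=7
after LOAD R5, [R1]: R5=M[116]=6
after XOR R6, R5: R6=6^6=0
after XOR R5, R6: R5=6^0=6
after ADD R1, 4: R1=116+4=120
after SUB R4, 1: R4=1-1=0
CMP R4, 0  (cmp 0,0)
JNZ body: not taken
halt.

120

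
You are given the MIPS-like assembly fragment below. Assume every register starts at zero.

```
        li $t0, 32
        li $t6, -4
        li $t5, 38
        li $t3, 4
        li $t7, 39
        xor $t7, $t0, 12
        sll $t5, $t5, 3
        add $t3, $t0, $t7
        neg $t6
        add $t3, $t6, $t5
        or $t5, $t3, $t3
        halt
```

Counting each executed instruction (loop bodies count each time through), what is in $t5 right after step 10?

$t0=32
$t6=-4
$t5=38
$t3=4
$t7=39
$t7=32^12=44
$t5=38<<3=304
$t3=32+44=76
$t6=-(-4)=4
$t3=4+304=308
After step 10: $t5 = 304.

304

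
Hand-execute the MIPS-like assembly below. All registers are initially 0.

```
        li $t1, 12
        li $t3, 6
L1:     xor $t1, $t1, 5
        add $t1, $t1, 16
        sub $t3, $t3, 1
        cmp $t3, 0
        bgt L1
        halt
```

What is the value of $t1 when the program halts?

108

after li $t1, 12: $t1=12
after li $t3, 6: $t3=6
after xor $t1, $t1, 5: $t1=12^5=9
after add $t1, $t1, 16: $t1=9+16=25
after sub $t3, $t3, 1: $t3=6-1=5
cmp $t3, 0  (cmp 5,0)
bgt L1: taken
after xor $t1, $t1, 5: $t1=25^5=28
after add $t1, $t1, 16: $t1=28+16=44
after sub $t3, $t3, 1: $t3=5-1=4
cmp $t3, 0  (cmp 4,0)
bgt L1: taken
after xor $t1, $t1, 5: $t1=44^5=41
after add $t1, $t1, 16: $t1=41+16=57
after sub $t3, $t3, 1: $t3=4-1=3
cmp $t3, 0  (cmp 3,0)
bgt L1: taken
after xor $t1, $t1, 5: $t1=57^5=60
after add $t1, $t1, 16: $t1=60+16=76
after sub $t3, $t3, 1: $t3=3-1=2
cmp $t3, 0  (cmp 2,0)
bgt L1: taken
after xor $t1, $t1, 5: $t1=76^5=73
after add $t1, $t1, 16: $t1=73+16=89
after sub $t3, $t3, 1: $t3=2-1=1
cmp $t3, 0  (cmp 1,0)
bgt L1: taken
after xor $t1, $t1, 5: $t1=89^5=92
after add $t1, $t1, 16: $t1=92+16=108
after sub $t3, $t3, 1: $t3=1-1=0
cmp $t3, 0  (cmp 0,0)
bgt L1: not taken
halt.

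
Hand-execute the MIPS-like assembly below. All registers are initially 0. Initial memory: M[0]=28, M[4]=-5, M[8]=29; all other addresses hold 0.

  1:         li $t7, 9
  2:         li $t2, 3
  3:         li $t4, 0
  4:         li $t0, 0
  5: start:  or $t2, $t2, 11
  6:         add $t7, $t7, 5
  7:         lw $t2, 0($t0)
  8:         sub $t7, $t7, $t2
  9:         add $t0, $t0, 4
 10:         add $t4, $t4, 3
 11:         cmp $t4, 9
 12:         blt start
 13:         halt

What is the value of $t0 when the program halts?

$t7=9
$t2=3
$t4=0
$t0=0
$t2=3|11=11
$t7=9+5=14
$t2=M[0]=28
$t7=14-28=-14
$t0=0+4=4
$t4=0+3=3
cmp $t4, 9  (cmp 3,9)
blt start: taken
$t2=28|11=31
$t7=(-14)+5=-9
$t2=M[4]=-5
$t7=(-9)-(-5)=-4
$t0=4+4=8
$t4=3+3=6
cmp $t4, 9  (cmp 6,9)
blt start: taken
$t2=(-5)|11=-5
$t7=(-4)+5=1
$t2=M[8]=29
$t7=1-29=-28
$t0=8+4=12
$t4=6+3=9
cmp $t4, 9  (cmp 9,9)
blt start: not taken
halt.

12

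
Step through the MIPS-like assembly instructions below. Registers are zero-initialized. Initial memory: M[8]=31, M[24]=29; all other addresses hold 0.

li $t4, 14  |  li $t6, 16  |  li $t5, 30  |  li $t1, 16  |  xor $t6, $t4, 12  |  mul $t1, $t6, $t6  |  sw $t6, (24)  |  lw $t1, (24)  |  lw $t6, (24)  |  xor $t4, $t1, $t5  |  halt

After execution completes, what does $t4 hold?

$t4=14
$t6=16
$t5=30
$t1=16
$t6=14^12=2
$t1=2*2=4
sw $t6, (24) → M[24]=2
$t1=M[24]=2
$t6=M[24]=2
$t4=2^30=28
halt.

28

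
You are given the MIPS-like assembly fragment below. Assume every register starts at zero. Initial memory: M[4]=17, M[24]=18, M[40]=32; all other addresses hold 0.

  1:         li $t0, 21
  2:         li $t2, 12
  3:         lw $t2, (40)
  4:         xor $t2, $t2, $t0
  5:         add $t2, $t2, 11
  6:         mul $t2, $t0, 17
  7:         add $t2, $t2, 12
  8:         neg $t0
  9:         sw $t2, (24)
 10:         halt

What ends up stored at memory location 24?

$t0=21
$t2=12
$t2=M[40]=32
$t2=32^21=53
$t2=53+11=64
$t2=21*17=357
$t2=357+12=369
$t0=-(21)=-21
sw $t2, (24) → M[24]=369
halt.

369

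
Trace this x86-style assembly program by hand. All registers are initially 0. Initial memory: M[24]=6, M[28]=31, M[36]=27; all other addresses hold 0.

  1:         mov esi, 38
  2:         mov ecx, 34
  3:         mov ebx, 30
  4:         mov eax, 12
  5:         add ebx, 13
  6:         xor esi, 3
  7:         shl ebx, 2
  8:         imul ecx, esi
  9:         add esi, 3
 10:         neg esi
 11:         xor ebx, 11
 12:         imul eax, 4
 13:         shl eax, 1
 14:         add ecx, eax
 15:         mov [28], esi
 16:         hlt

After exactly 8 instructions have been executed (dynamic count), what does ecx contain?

1258

after mov esi, 38: esi=38
after mov ecx, 34: ecx=34
after mov ebx, 30: ebx=30
after mov eax, 12: eax=12
after add ebx, 13: ebx=30+13=43
after xor esi, 3: esi=38^3=37
after shl ebx, 2: ebx=43<<2=172
after imul ecx, esi: ecx=34*37=1258
After step 8: ecx = 1258.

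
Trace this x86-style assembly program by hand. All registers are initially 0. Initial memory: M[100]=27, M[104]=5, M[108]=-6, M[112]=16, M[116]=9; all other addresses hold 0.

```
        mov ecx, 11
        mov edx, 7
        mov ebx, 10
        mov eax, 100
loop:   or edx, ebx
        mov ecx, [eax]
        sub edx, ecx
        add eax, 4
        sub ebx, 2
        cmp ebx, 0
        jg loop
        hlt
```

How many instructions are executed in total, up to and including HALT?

mov ecx, 11 → ecx=11
mov edx, 7 → edx=7
mov ebx, 10 → ebx=10
mov eax, 100 → eax=100
or edx, ebx → edx=7|10=15
mov ecx, [eax] → ecx=M[100]=27
sub edx, ecx → edx=15-27=-12
add eax, 4 → eax=100+4=104
sub ebx, 2 → ebx=10-2=8
cmp ebx, 0  (cmp 8,0)
jg loop: taken
or edx, ebx → edx=(-12)|8=-4
mov ecx, [eax] → ecx=M[104]=5
sub edx, ecx → edx=(-4)-5=-9
add eax, 4 → eax=104+4=108
sub ebx, 2 → ebx=8-2=6
cmp ebx, 0  (cmp 6,0)
jg loop: taken
or edx, ebx → edx=(-9)|6=-9
mov ecx, [eax] → ecx=M[108]=-6
sub edx, ecx → edx=(-9)-(-6)=-3
add eax, 4 → eax=108+4=112
sub ebx, 2 → ebx=6-2=4
cmp ebx, 0  (cmp 4,0)
jg loop: taken
or edx, ebx → edx=(-3)|4=-3
mov ecx, [eax] → ecx=M[112]=16
sub edx, ecx → edx=(-3)-16=-19
add eax, 4 → eax=112+4=116
sub ebx, 2 → ebx=4-2=2
cmp ebx, 0  (cmp 2,0)
jg loop: taken
or edx, ebx → edx=(-19)|2=-17
mov ecx, [eax] → ecx=M[116]=9
sub edx, ecx → edx=(-17)-9=-26
add eax, 4 → eax=116+4=120
sub ebx, 2 → ebx=2-2=0
cmp ebx, 0  (cmp 0,0)
jg loop: not taken
halt.
Total executed instructions: 40.

40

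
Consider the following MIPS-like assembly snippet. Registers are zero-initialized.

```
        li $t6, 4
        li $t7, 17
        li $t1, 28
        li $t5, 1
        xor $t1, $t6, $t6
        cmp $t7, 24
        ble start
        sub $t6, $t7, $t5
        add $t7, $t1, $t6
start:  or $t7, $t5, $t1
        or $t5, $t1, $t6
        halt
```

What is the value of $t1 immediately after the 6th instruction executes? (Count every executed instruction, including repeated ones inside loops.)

0

$t6=4
$t7=17
$t1=28
$t5=1
$t1=4^4=0
cmp $t7, 24  (cmp 17,24)
After step 6: $t1 = 0.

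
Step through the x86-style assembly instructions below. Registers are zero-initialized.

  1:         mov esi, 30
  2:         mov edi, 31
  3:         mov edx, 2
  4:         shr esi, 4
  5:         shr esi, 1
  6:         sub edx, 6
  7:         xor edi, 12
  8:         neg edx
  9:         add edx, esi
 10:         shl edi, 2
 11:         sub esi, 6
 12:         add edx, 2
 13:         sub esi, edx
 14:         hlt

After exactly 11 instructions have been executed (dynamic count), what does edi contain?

mov esi, 30 → esi=30
mov edi, 31 → edi=31
mov edx, 2 → edx=2
shr esi, 4 → esi=30>>4=1
shr esi, 1 → esi=1>>1=0
sub edx, 6 → edx=2-6=-4
xor edi, 12 → edi=31^12=19
neg edx → edx=-(-4)=4
add edx, esi → edx=4+0=4
shl edi, 2 → edi=19<<2=76
sub esi, 6 → esi=0-6=-6
After step 11: edi = 76.

76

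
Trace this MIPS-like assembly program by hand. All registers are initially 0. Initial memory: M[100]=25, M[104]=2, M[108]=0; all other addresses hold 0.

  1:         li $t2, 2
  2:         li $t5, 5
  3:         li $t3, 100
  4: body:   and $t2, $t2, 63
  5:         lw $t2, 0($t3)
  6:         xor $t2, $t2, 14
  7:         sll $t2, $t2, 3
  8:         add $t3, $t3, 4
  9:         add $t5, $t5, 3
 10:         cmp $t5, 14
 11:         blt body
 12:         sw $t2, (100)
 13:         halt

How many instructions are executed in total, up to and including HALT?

29

after li $t2, 2: $t2=2
after li $t5, 5: $t5=5
after li $t3, 100: $t3=100
after and $t2, $t2, 63: $t2=2&63=2
after lw $t2, 0($t3): $t2=M[100]=25
after xor $t2, $t2, 14: $t2=25^14=23
after sll $t2, $t2, 3: $t2=23<<3=184
after add $t3, $t3, 4: $t3=100+4=104
after add $t5, $t5, 3: $t5=5+3=8
cmp $t5, 14  (cmp 8,14)
blt body: taken
after and $t2, $t2, 63: $t2=184&63=56
after lw $t2, 0($t3): $t2=M[104]=2
after xor $t2, $t2, 14: $t2=2^14=12
after sll $t2, $t2, 3: $t2=12<<3=96
after add $t3, $t3, 4: $t3=104+4=108
after add $t5, $t5, 3: $t5=8+3=11
cmp $t5, 14  (cmp 11,14)
blt body: taken
after and $t2, $t2, 63: $t2=96&63=32
after lw $t2, 0($t3): $t2=M[108]=0
after xor $t2, $t2, 14: $t2=0^14=14
after sll $t2, $t2, 3: $t2=14<<3=112
after add $t3, $t3, 4: $t3=108+4=112
after add $t5, $t5, 3: $t5=11+3=14
cmp $t5, 14  (cmp 14,14)
blt body: not taken
sw $t2, (100) → M[100]=112
halt.
Total executed instructions: 29.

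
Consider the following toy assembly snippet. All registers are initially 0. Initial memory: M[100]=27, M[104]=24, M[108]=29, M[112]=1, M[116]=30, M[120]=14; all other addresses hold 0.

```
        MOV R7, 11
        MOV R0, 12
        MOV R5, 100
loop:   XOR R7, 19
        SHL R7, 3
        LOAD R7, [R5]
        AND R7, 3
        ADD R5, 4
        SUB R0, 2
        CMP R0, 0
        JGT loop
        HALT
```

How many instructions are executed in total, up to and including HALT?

52

after MOV R7, 11: R7=11
after MOV R0, 12: R0=12
after MOV R5, 100: R5=100
after XOR R7, 19: R7=11^19=24
after SHL R7, 3: R7=24<<3=192
after LOAD R7, [R5]: R7=M[100]=27
after AND R7, 3: R7=27&3=3
after ADD R5, 4: R5=100+4=104
after SUB R0, 2: R0=12-2=10
CMP R0, 0  (cmp 10,0)
JGT loop: taken
after XOR R7, 19: R7=3^19=16
after SHL R7, 3: R7=16<<3=128
after LOAD R7, [R5]: R7=M[104]=24
after AND R7, 3: R7=24&3=0
after ADD R5, 4: R5=104+4=108
after SUB R0, 2: R0=10-2=8
CMP R0, 0  (cmp 8,0)
JGT loop: taken
after XOR R7, 19: R7=0^19=19
after SHL R7, 3: R7=19<<3=152
after LOAD R7, [R5]: R7=M[108]=29
after AND R7, 3: R7=29&3=1
after ADD R5, 4: R5=108+4=112
after SUB R0, 2: R0=8-2=6
CMP R0, 0  (cmp 6,0)
JGT loop: taken
after XOR R7, 19: R7=1^19=18
after SHL R7, 3: R7=18<<3=144
after LOAD R7, [R5]: R7=M[112]=1
after AND R7, 3: R7=1&3=1
after ADD R5, 4: R5=112+4=116
after SUB R0, 2: R0=6-2=4
CMP R0, 0  (cmp 4,0)
JGT loop: taken
after XOR R7, 19: R7=1^19=18
after SHL R7, 3: R7=18<<3=144
after LOAD R7, [R5]: R7=M[116]=30
after AND R7, 3: R7=30&3=2
after ADD R5, 4: R5=116+4=120
after SUB R0, 2: R0=4-2=2
CMP R0, 0  (cmp 2,0)
JGT loop: taken
after XOR R7, 19: R7=2^19=17
after SHL R7, 3: R7=17<<3=136
after LOAD R7, [R5]: R7=M[120]=14
after AND R7, 3: R7=14&3=2
after ADD R5, 4: R5=120+4=124
after SUB R0, 2: R0=2-2=0
CMP R0, 0  (cmp 0,0)
JGT loop: not taken
halt.
Total executed instructions: 52.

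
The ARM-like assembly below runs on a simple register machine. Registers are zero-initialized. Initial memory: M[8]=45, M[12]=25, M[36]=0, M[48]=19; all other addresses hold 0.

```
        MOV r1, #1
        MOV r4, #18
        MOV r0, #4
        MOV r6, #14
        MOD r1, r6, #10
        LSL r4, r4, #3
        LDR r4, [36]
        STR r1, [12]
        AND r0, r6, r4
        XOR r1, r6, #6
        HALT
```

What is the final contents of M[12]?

4

MOV r1, #1 → r1=1
MOV r4, #18 → r4=18
MOV r0, #4 → r0=4
MOV r6, #14 → r6=14
MOD r1, r6, #10 → r1=14%10=4
LSL r4, r4, #3 → r4=18<<3=144
LDR r4, [36] → r4=M[36]=0
STR r1, [12] → M[12]=4
AND r0, r6, r4 → r0=14&0=0
XOR r1, r6, #6 → r1=14^6=8
halt.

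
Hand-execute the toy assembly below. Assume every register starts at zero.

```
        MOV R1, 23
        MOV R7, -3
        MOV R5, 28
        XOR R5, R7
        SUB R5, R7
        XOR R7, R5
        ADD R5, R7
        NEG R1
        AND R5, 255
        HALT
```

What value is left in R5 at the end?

after MOV R1, 23: R1=23
after MOV R7, -3: R7=-3
after MOV R5, 28: R5=28
after XOR R5, R7: R5=28^(-3)=-31
after SUB R5, R7: R5=(-31)-(-3)=-28
after XOR R7, R5: R7=(-3)^(-28)=25
after ADD R5, R7: R5=(-28)+25=-3
after NEG R1: R1=-(23)=-23
after AND R5, 255: R5=(-3)&255=253
halt.

253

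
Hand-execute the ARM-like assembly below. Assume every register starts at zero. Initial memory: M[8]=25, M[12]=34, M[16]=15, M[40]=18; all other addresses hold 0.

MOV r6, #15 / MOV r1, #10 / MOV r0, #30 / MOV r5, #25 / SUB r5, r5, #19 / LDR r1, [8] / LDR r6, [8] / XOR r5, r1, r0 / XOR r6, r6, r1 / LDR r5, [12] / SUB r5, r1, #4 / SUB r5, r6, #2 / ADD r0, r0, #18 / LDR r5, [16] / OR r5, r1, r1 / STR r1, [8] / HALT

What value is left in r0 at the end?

after MOV r6, #15: r6=15
after MOV r1, #10: r1=10
after MOV r0, #30: r0=30
after MOV r5, #25: r5=25
after SUB r5, r5, #19: r5=25-19=6
after LDR r1, [8]: r1=M[8]=25
after LDR r6, [8]: r6=M[8]=25
after XOR r5, r1, r0: r5=25^30=7
after XOR r6, r6, r1: r6=25^25=0
after LDR r5, [12]: r5=M[12]=34
after SUB r5, r1, #4: r5=25-4=21
after SUB r5, r6, #2: r5=0-2=-2
after ADD r0, r0, #18: r0=30+18=48
after LDR r5, [16]: r5=M[16]=15
after OR r5, r1, r1: r5=25|25=25
STR r1, [8] → M[8]=25
halt.

48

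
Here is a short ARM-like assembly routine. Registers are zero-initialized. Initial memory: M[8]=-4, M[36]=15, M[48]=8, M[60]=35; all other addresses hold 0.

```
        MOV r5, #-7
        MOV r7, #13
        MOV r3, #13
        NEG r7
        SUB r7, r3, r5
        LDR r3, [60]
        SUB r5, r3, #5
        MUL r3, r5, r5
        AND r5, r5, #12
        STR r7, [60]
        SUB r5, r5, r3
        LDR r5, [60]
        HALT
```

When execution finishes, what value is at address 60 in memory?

MOV r5, #-7 → r5=-7
MOV r7, #13 → r7=13
MOV r3, #13 → r3=13
NEG r7 → r7=-(13)=-13
SUB r7, r3, r5 → r7=13-(-7)=20
LDR r3, [60] → r3=M[60]=35
SUB r5, r3, #5 → r5=35-5=30
MUL r3, r5, r5 → r3=30*30=900
AND r5, r5, #12 → r5=30&12=12
STR r7, [60] → M[60]=20
SUB r5, r5, r3 → r5=12-900=-888
LDR r5, [60] → r5=M[60]=20
halt.

20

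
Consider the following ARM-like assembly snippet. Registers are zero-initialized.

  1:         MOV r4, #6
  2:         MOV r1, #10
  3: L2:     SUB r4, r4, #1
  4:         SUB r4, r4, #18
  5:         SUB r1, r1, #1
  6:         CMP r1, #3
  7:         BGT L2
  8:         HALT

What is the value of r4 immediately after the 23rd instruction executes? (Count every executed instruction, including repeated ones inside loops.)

-71

MOV r4, #6 → r4=6
MOV r1, #10 → r1=10
SUB r4, r4, #1 → r4=6-1=5
SUB r4, r4, #18 → r4=5-18=-13
SUB r1, r1, #1 → r1=10-1=9
CMP r1, #3  (cmp 9,3)
BGT L2: taken
SUB r4, r4, #1 → r4=(-13)-1=-14
SUB r4, r4, #18 → r4=(-14)-18=-32
SUB r1, r1, #1 → r1=9-1=8
CMP r1, #3  (cmp 8,3)
BGT L2: taken
SUB r4, r4, #1 → r4=(-32)-1=-33
SUB r4, r4, #18 → r4=(-33)-18=-51
SUB r1, r1, #1 → r1=8-1=7
CMP r1, #3  (cmp 7,3)
BGT L2: taken
SUB r4, r4, #1 → r4=(-51)-1=-52
SUB r4, r4, #18 → r4=(-52)-18=-70
SUB r1, r1, #1 → r1=7-1=6
CMP r1, #3  (cmp 6,3)
BGT L2: taken
SUB r4, r4, #1 → r4=(-70)-1=-71
After step 23: r4 = -71.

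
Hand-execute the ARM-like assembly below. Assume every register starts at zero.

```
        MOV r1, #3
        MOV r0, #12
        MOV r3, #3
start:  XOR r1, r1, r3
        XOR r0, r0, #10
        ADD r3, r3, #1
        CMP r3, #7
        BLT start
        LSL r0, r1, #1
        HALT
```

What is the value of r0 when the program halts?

after MOV r1, #3: r1=3
after MOV r0, #12: r0=12
after MOV r3, #3: r3=3
after XOR r1, r1, r3: r1=3^3=0
after XOR r0, r0, #10: r0=12^10=6
after ADD r3, r3, #1: r3=3+1=4
CMP r3, #7  (cmp 4,7)
BLT start: taken
after XOR r1, r1, r3: r1=0^4=4
after XOR r0, r0, #10: r0=6^10=12
after ADD r3, r3, #1: r3=4+1=5
CMP r3, #7  (cmp 5,7)
BLT start: taken
after XOR r1, r1, r3: r1=4^5=1
after XOR r0, r0, #10: r0=12^10=6
after ADD r3, r3, #1: r3=5+1=6
CMP r3, #7  (cmp 6,7)
BLT start: taken
after XOR r1, r1, r3: r1=1^6=7
after XOR r0, r0, #10: r0=6^10=12
after ADD r3, r3, #1: r3=6+1=7
CMP r3, #7  (cmp 7,7)
BLT start: not taken
after LSL r0, r1, #1: r0=7<<1=14
halt.

14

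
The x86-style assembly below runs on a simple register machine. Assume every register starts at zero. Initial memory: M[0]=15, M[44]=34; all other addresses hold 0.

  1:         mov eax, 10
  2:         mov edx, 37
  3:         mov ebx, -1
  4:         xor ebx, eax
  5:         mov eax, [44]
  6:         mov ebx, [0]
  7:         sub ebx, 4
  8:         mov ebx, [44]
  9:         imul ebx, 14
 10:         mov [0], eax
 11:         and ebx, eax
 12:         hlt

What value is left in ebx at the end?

eax=10
edx=37
ebx=-1
ebx=(-1)^10=-11
eax=M[44]=34
ebx=M[0]=15
ebx=15-4=11
ebx=M[44]=34
ebx=34*14=476
mov [0], eax → M[0]=34
ebx=476&34=0
halt.

0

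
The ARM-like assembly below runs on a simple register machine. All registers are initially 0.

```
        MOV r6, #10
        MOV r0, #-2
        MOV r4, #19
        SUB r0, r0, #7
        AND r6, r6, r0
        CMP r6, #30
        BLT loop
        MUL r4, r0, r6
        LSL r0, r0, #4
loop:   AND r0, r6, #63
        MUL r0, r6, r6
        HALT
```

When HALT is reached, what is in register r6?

after MOV r6, #10: r6=10
after MOV r0, #-2: r0=-2
after MOV r4, #19: r4=19
after SUB r0, r0, #7: r0=(-2)-7=-9
after AND r6, r6, r0: r6=10&(-9)=2
CMP r6, #30  (cmp 2,30)
BLT loop: taken
after AND r0, r6, #63: r0=2&63=2
after MUL r0, r6, r6: r0=2*2=4
halt.

2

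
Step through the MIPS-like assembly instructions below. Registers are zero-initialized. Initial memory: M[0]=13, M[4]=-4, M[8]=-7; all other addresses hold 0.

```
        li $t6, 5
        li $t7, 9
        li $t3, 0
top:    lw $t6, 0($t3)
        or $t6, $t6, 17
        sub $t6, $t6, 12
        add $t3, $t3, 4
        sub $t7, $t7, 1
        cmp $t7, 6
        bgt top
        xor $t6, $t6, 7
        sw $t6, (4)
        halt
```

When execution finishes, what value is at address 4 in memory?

-22

after li $t6, 5: $t6=5
after li $t7, 9: $t7=9
after li $t3, 0: $t3=0
after lw $t6, 0($t3): $t6=M[0]=13
after or $t6, $t6, 17: $t6=13|17=29
after sub $t6, $t6, 12: $t6=29-12=17
after add $t3, $t3, 4: $t3=0+4=4
after sub $t7, $t7, 1: $t7=9-1=8
cmp $t7, 6  (cmp 8,6)
bgt top: taken
after lw $t6, 0($t3): $t6=M[4]=-4
after or $t6, $t6, 17: $t6=(-4)|17=-3
after sub $t6, $t6, 12: $t6=(-3)-12=-15
after add $t3, $t3, 4: $t3=4+4=8
after sub $t7, $t7, 1: $t7=8-1=7
cmp $t7, 6  (cmp 7,6)
bgt top: taken
after lw $t6, 0($t3): $t6=M[8]=-7
after or $t6, $t6, 17: $t6=(-7)|17=-7
after sub $t6, $t6, 12: $t6=(-7)-12=-19
after add $t3, $t3, 4: $t3=8+4=12
after sub $t7, $t7, 1: $t7=7-1=6
cmp $t7, 6  (cmp 6,6)
bgt top: not taken
after xor $t6, $t6, 7: $t6=(-19)^7=-22
sw $t6, (4) → M[4]=-22
halt.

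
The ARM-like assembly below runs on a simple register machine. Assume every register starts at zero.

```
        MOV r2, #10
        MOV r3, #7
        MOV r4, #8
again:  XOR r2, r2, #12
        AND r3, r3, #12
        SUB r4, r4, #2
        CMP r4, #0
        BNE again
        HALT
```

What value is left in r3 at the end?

r2=10
r3=7
r4=8
r2=10^12=6
r3=7&12=4
r4=8-2=6
CMP r4, #0  (cmp 6,0)
BNE again: taken
r2=6^12=10
r3=4&12=4
r4=6-2=4
CMP r4, #0  (cmp 4,0)
BNE again: taken
r2=10^12=6
r3=4&12=4
r4=4-2=2
CMP r4, #0  (cmp 2,0)
BNE again: taken
r2=6^12=10
r3=4&12=4
r4=2-2=0
CMP r4, #0  (cmp 0,0)
BNE again: not taken
halt.

4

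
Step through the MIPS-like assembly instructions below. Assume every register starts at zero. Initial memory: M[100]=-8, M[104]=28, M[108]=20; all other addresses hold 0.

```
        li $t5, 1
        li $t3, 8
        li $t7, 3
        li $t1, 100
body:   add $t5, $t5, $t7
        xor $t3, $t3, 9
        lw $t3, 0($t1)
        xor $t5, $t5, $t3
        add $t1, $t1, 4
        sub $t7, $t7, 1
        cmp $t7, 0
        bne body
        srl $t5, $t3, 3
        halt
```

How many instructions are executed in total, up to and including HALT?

$t5=1
$t3=8
$t7=3
$t1=100
$t5=1+3=4
$t3=8^9=1
$t3=M[100]=-8
$t5=4^(-8)=-4
$t1=100+4=104
$t7=3-1=2
cmp $t7, 0  (cmp 2,0)
bne body: taken
$t5=(-4)+2=-2
$t3=(-8)^9=-15
$t3=M[104]=28
$t5=(-2)^28=-30
$t1=104+4=108
$t7=2-1=1
cmp $t7, 0  (cmp 1,0)
bne body: taken
$t5=(-30)+1=-29
$t3=28^9=21
$t3=M[108]=20
$t5=(-29)^20=-9
$t1=108+4=112
$t7=1-1=0
cmp $t7, 0  (cmp 0,0)
bne body: not taken
$t5=20>>3=2
halt.
Total executed instructions: 30.

30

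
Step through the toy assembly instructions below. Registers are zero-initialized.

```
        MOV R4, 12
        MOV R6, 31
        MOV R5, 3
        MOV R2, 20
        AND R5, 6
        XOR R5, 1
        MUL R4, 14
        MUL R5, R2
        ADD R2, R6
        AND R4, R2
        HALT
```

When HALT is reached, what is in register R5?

60

R4=12
R6=31
R5=3
R2=20
R5=3&6=2
R5=2^1=3
R4=12*14=168
R5=3*20=60
R2=20+31=51
R4=168&51=32
halt.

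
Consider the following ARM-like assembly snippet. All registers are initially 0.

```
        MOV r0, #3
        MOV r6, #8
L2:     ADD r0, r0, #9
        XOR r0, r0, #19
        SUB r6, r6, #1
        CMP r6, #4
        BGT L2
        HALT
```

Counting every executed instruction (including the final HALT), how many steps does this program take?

23

after MOV r0, #3: r0=3
after MOV r6, #8: r6=8
after ADD r0, r0, #9: r0=3+9=12
after XOR r0, r0, #19: r0=12^19=31
after SUB r6, r6, #1: r6=8-1=7
CMP r6, #4  (cmp 7,4)
BGT L2: taken
after ADD r0, r0, #9: r0=31+9=40
after XOR r0, r0, #19: r0=40^19=59
after SUB r6, r6, #1: r6=7-1=6
CMP r6, #4  (cmp 6,4)
BGT L2: taken
after ADD r0, r0, #9: r0=59+9=68
after XOR r0, r0, #19: r0=68^19=87
after SUB r6, r6, #1: r6=6-1=5
CMP r6, #4  (cmp 5,4)
BGT L2: taken
after ADD r0, r0, #9: r0=87+9=96
after XOR r0, r0, #19: r0=96^19=115
after SUB r6, r6, #1: r6=5-1=4
CMP r6, #4  (cmp 4,4)
BGT L2: not taken
halt.
Total executed instructions: 23.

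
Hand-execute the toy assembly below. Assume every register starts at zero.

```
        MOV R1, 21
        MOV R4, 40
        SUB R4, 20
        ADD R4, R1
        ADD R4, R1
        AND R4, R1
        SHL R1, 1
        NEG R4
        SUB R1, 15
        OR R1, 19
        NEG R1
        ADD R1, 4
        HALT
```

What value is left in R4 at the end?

-20

R1=21
R4=40
R4=40-20=20
R4=20+21=41
R4=41+21=62
R4=62&21=20
R1=21<<1=42
R4=-(20)=-20
R1=42-15=27
R1=27|19=27
R1=-(27)=-27
R1=(-27)+4=-23
halt.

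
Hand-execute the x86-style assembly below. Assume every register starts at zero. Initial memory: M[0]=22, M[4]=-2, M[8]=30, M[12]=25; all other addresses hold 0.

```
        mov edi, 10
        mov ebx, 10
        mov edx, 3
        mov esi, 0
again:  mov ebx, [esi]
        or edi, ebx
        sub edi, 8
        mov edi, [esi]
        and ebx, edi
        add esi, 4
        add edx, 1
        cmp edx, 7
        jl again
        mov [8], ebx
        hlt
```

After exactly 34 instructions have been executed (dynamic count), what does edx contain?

mov edi, 10 → edi=10
mov ebx, 10 → ebx=10
mov edx, 3 → edx=3
mov esi, 0 → esi=0
mov ebx, [esi] → ebx=M[0]=22
or edi, ebx → edi=10|22=30
sub edi, 8 → edi=30-8=22
mov edi, [esi] → edi=M[0]=22
and ebx, edi → ebx=22&22=22
add esi, 4 → esi=0+4=4
add edx, 1 → edx=3+1=4
cmp edx, 7  (cmp 4,7)
jl again: taken
mov ebx, [esi] → ebx=M[4]=-2
or edi, ebx → edi=22|(-2)=-2
sub edi, 8 → edi=(-2)-8=-10
mov edi, [esi] → edi=M[4]=-2
and ebx, edi → ebx=(-2)&(-2)=-2
add esi, 4 → esi=4+4=8
add edx, 1 → edx=4+1=5
cmp edx, 7  (cmp 5,7)
jl again: taken
mov ebx, [esi] → ebx=M[8]=30
or edi, ebx → edi=(-2)|30=-2
sub edi, 8 → edi=(-2)-8=-10
mov edi, [esi] → edi=M[8]=30
and ebx, edi → ebx=30&30=30
add esi, 4 → esi=8+4=12
add edx, 1 → edx=5+1=6
cmp edx, 7  (cmp 6,7)
jl again: taken
mov ebx, [esi] → ebx=M[12]=25
or edi, ebx → edi=30|25=31
sub edi, 8 → edi=31-8=23
After step 34: edx = 6.

6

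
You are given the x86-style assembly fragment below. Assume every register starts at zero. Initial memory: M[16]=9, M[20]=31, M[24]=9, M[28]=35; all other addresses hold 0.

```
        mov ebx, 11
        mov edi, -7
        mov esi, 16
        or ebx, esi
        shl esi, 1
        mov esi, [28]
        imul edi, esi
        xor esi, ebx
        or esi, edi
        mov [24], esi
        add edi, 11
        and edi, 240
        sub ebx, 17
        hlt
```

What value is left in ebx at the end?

ebx=11
edi=-7
esi=16
ebx=11|16=27
esi=16<<1=32
esi=M[28]=35
edi=(-7)*35=-245
esi=35^27=56
esi=56|(-245)=-197
mov [24], esi → M[24]=-197
edi=(-245)+11=-234
edi=(-234)&240=16
ebx=27-17=10
halt.

10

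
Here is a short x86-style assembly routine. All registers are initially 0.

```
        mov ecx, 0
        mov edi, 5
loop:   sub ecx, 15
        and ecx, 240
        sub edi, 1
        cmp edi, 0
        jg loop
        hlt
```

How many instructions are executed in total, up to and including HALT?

ecx=0
edi=5
ecx=0-15=-15
ecx=(-15)&240=240
edi=5-1=4
cmp edi, 0  (cmp 4,0)
jg loop: taken
ecx=240-15=225
ecx=225&240=224
edi=4-1=3
cmp edi, 0  (cmp 3,0)
jg loop: taken
ecx=224-15=209
ecx=209&240=208
edi=3-1=2
cmp edi, 0  (cmp 2,0)
jg loop: taken
ecx=208-15=193
ecx=193&240=192
edi=2-1=1
cmp edi, 0  (cmp 1,0)
jg loop: taken
ecx=192-15=177
ecx=177&240=176
edi=1-1=0
cmp edi, 0  (cmp 0,0)
jg loop: not taken
halt.
Total executed instructions: 28.

28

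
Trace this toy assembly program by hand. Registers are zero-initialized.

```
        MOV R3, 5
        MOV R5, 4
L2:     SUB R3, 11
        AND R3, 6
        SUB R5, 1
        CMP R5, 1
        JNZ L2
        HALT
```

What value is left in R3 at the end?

2

MOV R3, 5 → R3=5
MOV R5, 4 → R5=4
SUB R3, 11 → R3=5-11=-6
AND R3, 6 → R3=(-6)&6=2
SUB R5, 1 → R5=4-1=3
CMP R5, 1  (cmp 3,1)
JNZ L2: taken
SUB R3, 11 → R3=2-11=-9
AND R3, 6 → R3=(-9)&6=6
SUB R5, 1 → R5=3-1=2
CMP R5, 1  (cmp 2,1)
JNZ L2: taken
SUB R3, 11 → R3=6-11=-5
AND R3, 6 → R3=(-5)&6=2
SUB R5, 1 → R5=2-1=1
CMP R5, 1  (cmp 1,1)
JNZ L2: not taken
halt.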